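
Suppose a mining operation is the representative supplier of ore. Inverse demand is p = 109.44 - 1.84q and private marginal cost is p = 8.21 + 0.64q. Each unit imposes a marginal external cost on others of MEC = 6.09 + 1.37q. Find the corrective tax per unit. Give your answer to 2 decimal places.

tax = 39.95 per unit

Social marginal cost = private MC + MEC = 14.30 + 2.01q.
Set SMC = demand: 14.30 + 2.01q = 109.44 - 1.84q → q* = 24.7117.
The Pigouvian tax equals MEC at q*: 6.09 + 1.37×24.7117 = 39.9450.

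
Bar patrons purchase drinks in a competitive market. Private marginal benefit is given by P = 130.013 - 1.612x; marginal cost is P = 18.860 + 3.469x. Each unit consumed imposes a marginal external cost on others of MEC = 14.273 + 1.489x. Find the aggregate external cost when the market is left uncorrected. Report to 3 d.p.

668.533

Market equilibrium (private): 18.860 + 3.469x = 130.013 - 1.612x → x_m = 21.8762.
Total external cost = ∫₀^{x_m} (14.273 + 1.489x) dx = 14.273×21.8762 + ½×1.489×21.8762² = 668.5330.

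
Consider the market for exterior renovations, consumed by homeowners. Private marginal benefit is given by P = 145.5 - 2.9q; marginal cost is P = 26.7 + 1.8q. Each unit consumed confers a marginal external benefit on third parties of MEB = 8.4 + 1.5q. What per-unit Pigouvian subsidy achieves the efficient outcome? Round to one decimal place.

subsidy = 68.0 per unit

Social marginal benefit = demand + MEB = 153.9 - 1.4q.
Set SMB = MC: 153.9 - 1.4q = 26.7 + 1.8q → q* = 39.7500.
The Pigouvian subsidy equals MEB at q*: 8.4 + 1.5×39.7500 = 68.0250.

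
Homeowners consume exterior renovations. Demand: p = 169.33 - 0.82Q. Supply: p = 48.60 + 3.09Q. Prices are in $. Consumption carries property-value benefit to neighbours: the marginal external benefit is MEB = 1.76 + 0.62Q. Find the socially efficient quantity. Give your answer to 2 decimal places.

Q* = 37.23

Social marginal benefit = demand + MEB = 171.09 - 0.20Q.
Set SMB = MC: 171.09 - 0.20Q = 48.60 + 3.09Q → Q* = 37.2310.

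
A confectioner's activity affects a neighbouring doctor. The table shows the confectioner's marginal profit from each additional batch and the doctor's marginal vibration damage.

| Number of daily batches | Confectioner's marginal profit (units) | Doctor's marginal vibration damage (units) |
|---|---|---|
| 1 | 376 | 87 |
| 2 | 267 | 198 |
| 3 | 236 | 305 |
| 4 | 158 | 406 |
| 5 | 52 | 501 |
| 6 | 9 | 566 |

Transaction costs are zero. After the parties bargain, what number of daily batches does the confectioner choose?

Bargaining reaches the level where marginal profit last exceeds marginal vibration damage.
That holds through level 2 (267 ≥ 198) but not at 3 (236 < 305).

2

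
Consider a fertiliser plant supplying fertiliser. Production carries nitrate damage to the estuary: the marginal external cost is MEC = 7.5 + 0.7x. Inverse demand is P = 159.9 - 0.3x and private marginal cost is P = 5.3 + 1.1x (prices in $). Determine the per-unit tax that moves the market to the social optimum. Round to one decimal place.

tax = $56.5 per unit

Social marginal cost = private MC + MEC = 12.8 + 1.8x.
Set SMC = demand: 12.8 + 1.8x = 159.9 - 0.3x → x* = 70.0476.
The Pigouvian tax equals MEC at x*: 7.5 + 0.7×70.0476 = 56.5333.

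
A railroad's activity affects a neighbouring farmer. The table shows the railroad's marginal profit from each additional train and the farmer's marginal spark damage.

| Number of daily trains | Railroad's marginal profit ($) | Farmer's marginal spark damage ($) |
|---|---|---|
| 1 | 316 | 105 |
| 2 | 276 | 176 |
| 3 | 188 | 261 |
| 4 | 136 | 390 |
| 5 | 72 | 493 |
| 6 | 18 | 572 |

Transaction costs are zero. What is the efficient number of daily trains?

Bargaining reaches the level where marginal profit last exceeds marginal spark damage.
That holds through level 2 (276 ≥ 176) but not at 3 (188 < 261).

2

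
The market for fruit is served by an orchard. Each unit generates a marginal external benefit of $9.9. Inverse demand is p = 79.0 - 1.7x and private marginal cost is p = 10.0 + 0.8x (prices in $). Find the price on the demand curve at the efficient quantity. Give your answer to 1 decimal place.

Social marginal cost = private MC − MEB = 0.1 + 0.8x.
Set SMC = demand: 0.1 + 0.8x = 79.0 - 1.7x → x* = 31.5600.
Consumer price on the demand curve at x*: 79.0 − 1.7×31.5600 = 25.3480.

P = $25.3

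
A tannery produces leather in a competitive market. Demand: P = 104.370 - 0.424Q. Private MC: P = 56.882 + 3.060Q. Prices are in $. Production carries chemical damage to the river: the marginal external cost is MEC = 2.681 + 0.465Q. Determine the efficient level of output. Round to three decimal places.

Q* = 11.346

Social marginal cost = private MC + MEC = 59.563 + 3.525Q.
Set SMC = demand: 59.563 + 3.525Q = 104.370 - 0.424Q → Q* = 11.3464.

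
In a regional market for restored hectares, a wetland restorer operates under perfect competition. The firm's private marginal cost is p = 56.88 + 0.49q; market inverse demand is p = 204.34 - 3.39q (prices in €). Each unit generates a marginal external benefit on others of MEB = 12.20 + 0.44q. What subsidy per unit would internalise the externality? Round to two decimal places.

Social marginal cost = private MC − MEB = 44.68 + 0.05q.
Set SMC = demand: 44.68 + 0.05q = 204.34 - 3.39q → q* = 46.4128.
The Pigouvian subsidy equals MEB at q*: 12.20 + 0.44×46.4128 = 32.6216.

subsidy = €32.62 per unit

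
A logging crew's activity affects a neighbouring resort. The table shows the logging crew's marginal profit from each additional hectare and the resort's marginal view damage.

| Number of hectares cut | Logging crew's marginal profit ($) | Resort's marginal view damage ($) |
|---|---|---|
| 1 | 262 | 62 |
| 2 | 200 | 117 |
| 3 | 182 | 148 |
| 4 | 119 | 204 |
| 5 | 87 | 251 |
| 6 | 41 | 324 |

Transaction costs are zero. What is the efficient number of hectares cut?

3

Bargaining reaches the level where marginal profit last exceeds marginal view damage.
That holds through level 3 (182 ≥ 148) but not at 4 (119 < 204).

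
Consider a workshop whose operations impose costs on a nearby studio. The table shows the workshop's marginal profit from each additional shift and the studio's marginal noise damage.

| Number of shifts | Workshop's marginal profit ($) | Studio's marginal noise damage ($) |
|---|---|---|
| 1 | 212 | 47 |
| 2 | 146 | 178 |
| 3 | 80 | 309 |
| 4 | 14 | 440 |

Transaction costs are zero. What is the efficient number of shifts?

Bargaining reaches the level where marginal profit last exceeds marginal noise damage.
That holds through level 1 (212 ≥ 47) but not at 2 (146 < 178).

1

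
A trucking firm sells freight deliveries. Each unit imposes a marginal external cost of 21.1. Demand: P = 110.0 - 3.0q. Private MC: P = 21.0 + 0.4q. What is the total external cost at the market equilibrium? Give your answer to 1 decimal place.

552.3

Market equilibrium (private): 21.0 + 0.4q = 110.0 - 3.0q → q_m = 26.1765.
Total external cost = MEC × q_m = 21.1 × 26.1765 = 552.3242.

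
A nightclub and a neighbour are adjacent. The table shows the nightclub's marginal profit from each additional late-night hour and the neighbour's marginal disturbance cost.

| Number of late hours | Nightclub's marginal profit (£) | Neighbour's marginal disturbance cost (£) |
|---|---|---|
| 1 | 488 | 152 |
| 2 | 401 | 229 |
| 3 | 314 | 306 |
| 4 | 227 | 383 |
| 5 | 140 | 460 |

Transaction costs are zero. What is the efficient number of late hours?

3

Bargaining reaches the level where marginal profit last exceeds marginal disturbance cost.
That holds through level 3 (314 ≥ 306) but not at 4 (227 < 383).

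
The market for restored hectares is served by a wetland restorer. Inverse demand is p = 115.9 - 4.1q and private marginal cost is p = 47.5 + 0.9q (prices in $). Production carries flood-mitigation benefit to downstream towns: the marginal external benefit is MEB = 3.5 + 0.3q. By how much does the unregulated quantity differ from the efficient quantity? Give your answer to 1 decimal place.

1.6 units

Market equilibrium (private): 47.5 + 0.9q = 115.9 - 4.1q → q_m = 13.6800.
Social marginal cost = private MC − MEB = 44.0 + 0.6q.
Set SMC = demand: 44.0 + 0.6q = 115.9 - 4.1q → q* = 15.2979.
Gap = |13.6800 − 15.2979| = 1.6179.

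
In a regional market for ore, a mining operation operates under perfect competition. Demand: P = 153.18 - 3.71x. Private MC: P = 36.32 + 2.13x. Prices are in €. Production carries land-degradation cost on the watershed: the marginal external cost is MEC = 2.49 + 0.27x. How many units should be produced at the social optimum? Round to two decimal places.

Social marginal cost = private MC + MEC = 38.81 + 2.40x.
Set SMC = demand: 38.81 + 2.40x = 153.18 - 3.71x → x* = 18.7185.

x* = 18.72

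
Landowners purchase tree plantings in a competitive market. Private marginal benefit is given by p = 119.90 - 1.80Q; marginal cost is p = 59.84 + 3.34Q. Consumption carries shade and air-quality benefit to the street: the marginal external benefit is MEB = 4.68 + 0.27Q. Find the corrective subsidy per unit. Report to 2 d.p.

Social marginal benefit = demand + MEB = 124.58 - 1.53Q.
Set SMB = MC: 124.58 - 1.53Q = 59.84 + 3.34Q → Q* = 13.2936.
The Pigouvian subsidy equals MEB at Q*: 4.68 + 0.27×13.2936 = 8.2693.

subsidy = 8.27 per unit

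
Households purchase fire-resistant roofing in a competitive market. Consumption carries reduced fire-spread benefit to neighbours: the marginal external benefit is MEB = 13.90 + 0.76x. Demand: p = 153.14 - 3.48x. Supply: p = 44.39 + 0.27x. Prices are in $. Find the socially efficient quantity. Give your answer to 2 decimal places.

x* = 41.02

Social marginal benefit = demand + MEB = 167.04 - 2.72x.
Set SMB = MC: 167.04 - 2.72x = 44.39 + 0.27x → x* = 41.0201.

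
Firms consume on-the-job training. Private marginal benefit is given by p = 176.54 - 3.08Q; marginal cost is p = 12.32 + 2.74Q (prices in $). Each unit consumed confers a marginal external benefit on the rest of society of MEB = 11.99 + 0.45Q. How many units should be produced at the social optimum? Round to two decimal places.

Q* = 32.81

Social marginal benefit = demand + MEB = 188.53 - 2.63Q.
Set SMB = MC: 188.53 - 2.63Q = 12.32 + 2.74Q → Q* = 32.8138.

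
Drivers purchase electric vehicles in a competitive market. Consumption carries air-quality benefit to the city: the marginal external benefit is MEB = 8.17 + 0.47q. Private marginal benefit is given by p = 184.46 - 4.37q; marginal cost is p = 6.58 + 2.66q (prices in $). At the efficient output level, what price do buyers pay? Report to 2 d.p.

P = $60.52

Social marginal benefit = demand + MEB = 192.63 - 3.90q.
Set SMB = MC: 192.63 - 3.90q = 6.58 + 2.66q → q* = 28.3613.
Consumer price on the demand curve at q*: 184.46 − 4.37×28.3613 = 60.5211.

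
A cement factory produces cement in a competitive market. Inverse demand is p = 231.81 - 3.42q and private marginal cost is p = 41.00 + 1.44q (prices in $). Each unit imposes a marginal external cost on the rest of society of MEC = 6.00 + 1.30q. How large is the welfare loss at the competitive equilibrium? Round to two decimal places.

DWL = $264.09

Market equilibrium (private): 41.00 + 1.44q = 231.81 - 3.42q → q_m = 39.2613.
Social marginal cost = private MC + MEC = 47.00 + 2.74q.
Set SMC = demand: 47.00 + 2.74q = 231.81 - 3.42q → q* = 30.0016.
The welfare-loss triangle has base |q_m − q*| and height MEC(q_m) (the vertical gap between SMC and demand is zero at q* and MEC at q_m).
DWL = ½ × 9.2597 × 57.0397 = 264.0853.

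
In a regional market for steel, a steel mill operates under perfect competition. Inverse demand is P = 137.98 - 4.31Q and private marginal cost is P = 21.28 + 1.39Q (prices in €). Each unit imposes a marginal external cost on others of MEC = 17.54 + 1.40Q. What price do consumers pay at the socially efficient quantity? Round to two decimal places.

P = €77.79

Social marginal cost = private MC + MEC = 38.82 + 2.79Q.
Set SMC = demand: 38.82 + 2.79Q = 137.98 - 4.31Q → Q* = 13.9662.
Consumer price on the demand curve at Q*: 137.98 − 4.31×13.9662 = 77.7857.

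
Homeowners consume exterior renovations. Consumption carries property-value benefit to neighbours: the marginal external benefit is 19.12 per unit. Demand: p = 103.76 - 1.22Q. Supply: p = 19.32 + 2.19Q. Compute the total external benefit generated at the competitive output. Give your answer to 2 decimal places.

Market equilibrium (private): 19.32 + 2.19Q = 103.76 - 1.22Q → Q_m = 24.7625.
Total external benefit = MEB × Q_m = 19.12 × 24.7625 = 473.4590.

473.46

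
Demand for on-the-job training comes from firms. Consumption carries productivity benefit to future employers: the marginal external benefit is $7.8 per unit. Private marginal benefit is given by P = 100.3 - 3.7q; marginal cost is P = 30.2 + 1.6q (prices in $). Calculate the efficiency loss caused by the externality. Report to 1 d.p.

Market equilibrium (private): 30.2 + 1.6q = 100.3 - 3.7q → q_m = 13.2264.
Social marginal benefit = demand + MEB = 108.1 - 3.7q.
Set SMB = MC: 108.1 - 3.7q = 30.2 + 1.6q → q* = 14.6981.
Height of the DWL triangle at q_m is SMB(q_m) − MC(q_m) = MEB(q_m) = 7.8000.
DWL = ½ × 1.4717 × 7.8000 = 5.7396.

DWL = $5.7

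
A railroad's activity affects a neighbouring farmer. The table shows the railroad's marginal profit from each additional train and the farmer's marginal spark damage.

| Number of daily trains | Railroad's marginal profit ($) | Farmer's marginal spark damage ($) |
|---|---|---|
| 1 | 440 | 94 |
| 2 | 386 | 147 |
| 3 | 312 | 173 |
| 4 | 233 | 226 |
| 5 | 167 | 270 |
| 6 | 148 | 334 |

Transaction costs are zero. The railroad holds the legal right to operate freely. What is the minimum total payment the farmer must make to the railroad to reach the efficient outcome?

$315

Left alone the railroad would choose level 6 (marginal profit stays positive).
Efficient level: k* = 4 (marginal profit ≥ marginal spark damage through 4).
The farmer must at least cover the railroad's forgone profit from cutting 6→4: 167 + 148 = 315.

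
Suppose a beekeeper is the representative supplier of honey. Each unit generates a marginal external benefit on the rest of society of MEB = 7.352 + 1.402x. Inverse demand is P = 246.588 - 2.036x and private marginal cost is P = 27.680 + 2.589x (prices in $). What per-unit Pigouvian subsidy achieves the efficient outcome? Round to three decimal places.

Social marginal cost = private MC − MEB = 20.328 + 1.187x.
Set SMC = demand: 20.328 + 1.187x = 246.588 - 2.036x → x* = 70.2017.
The Pigouvian subsidy equals MEB at x*: 7.352 + 1.402×70.2017 = 105.7748.

subsidy = $105.775 per unit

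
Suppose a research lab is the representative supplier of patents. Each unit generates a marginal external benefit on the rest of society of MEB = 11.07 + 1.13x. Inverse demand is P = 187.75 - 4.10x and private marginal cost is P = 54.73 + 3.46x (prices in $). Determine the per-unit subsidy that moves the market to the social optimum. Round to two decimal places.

Social marginal cost = private MC − MEB = 43.66 + 2.33x.
Set SMC = demand: 43.66 + 2.33x = 187.75 - 4.10x → x* = 22.4090.
The Pigouvian subsidy equals MEB at x*: 11.07 + 1.13×22.4090 = 36.3922.

subsidy = $36.39 per unit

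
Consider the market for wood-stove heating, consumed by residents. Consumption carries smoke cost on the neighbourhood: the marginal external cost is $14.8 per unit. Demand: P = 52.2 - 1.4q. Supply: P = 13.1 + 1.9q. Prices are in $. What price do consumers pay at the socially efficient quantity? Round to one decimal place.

P = $41.9

Social marginal benefit = demand − MEC = 37.4 - 1.4q.
Set SMB = MC: 37.4 - 1.4q = 13.1 + 1.9q → q* = 7.3636.
Consumer price on the demand curve at q*: 52.2 − 1.4×7.3636 = 41.8910.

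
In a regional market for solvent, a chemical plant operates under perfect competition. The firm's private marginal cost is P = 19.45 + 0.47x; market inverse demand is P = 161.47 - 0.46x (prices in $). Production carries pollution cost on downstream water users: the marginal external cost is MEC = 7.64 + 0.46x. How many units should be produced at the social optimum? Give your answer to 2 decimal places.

Social marginal cost = private MC + MEC = 27.09 + 0.93x.
Set SMC = demand: 27.09 + 0.93x = 161.47 - 0.46x → x* = 96.6763.

x* = 96.68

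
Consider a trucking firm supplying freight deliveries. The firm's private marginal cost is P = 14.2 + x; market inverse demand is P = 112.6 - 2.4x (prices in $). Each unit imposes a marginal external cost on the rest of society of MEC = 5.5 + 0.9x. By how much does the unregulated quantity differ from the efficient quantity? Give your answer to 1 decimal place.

7.3 units

Market equilibrium (private): 14.2 + x = 112.6 - 2.4x → x_m = 28.9412.
Social marginal cost = private MC + MEC = 19.7 + 1.9x.
Set SMC = demand: 19.7 + 1.9x = 112.6 - 2.4x → x* = 21.6047.
Gap = |28.9412 − 21.6047| = 7.3365.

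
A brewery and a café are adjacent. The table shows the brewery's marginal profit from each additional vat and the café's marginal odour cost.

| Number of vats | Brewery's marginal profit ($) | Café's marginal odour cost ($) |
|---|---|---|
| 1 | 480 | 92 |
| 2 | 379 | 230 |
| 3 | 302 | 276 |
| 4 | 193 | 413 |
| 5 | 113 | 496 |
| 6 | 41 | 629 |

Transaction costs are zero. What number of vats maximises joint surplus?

Bargaining reaches the level where marginal profit last exceeds marginal odour cost.
That holds through level 3 (302 ≥ 276) but not at 4 (193 < 413).

3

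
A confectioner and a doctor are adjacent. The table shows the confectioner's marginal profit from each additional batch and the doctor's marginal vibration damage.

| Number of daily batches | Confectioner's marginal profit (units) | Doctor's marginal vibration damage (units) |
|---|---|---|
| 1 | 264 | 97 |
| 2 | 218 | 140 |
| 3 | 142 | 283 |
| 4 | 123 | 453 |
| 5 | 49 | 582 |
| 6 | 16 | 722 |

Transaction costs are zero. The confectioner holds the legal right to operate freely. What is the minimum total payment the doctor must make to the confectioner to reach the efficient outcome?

330

Left alone the confectioner would choose level 6 (marginal profit stays positive).
Efficient level: k* = 2 (marginal profit ≥ marginal vibration damage through 2).
The doctor must at least cover the confectioner's forgone profit from cutting 6→2: 142 + 123 + 49 + 16 = 330.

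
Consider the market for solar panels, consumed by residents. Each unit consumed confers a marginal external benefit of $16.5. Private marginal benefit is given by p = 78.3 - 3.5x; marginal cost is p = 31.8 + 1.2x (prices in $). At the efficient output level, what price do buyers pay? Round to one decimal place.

Social marginal benefit = demand + MEB = 94.8 - 3.5x.
Set SMB = MC: 94.8 - 3.5x = 31.8 + 1.2x → x* = 13.4043.
Consumer price on the demand curve at x*: 78.3 − 3.5×13.4043 = 31.3850.

P = $31.4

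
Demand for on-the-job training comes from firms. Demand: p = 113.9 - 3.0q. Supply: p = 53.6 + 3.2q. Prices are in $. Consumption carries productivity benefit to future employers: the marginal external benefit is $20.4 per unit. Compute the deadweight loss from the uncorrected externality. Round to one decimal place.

Market equilibrium (private): 53.6 + 3.2q = 113.9 - 3.0q → q_m = 9.7258.
Social marginal benefit = demand + MEB = 134.3 - 3.0q.
Set SMB = MC: 134.3 - 3.0q = 53.6 + 3.2q → q* = 13.0161.
Height of the DWL triangle at q_m is SMB(q_m) − MC(q_m) = MEB(q_m) = 20.4000.
DWL = ½ × 3.2903 × 20.4000 = 33.5611.

DWL = $33.6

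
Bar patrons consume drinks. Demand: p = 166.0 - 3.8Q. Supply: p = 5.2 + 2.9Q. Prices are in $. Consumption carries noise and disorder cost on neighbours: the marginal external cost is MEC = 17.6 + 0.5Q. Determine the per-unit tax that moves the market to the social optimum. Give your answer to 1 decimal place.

Social marginal benefit = demand − MEC = 148.4 - 4.3Q.
Set SMB = MC: 148.4 - 4.3Q = 5.2 + 2.9Q → Q* = 19.8889.
The Pigouvian tax equals MEC at Q*: 17.6 + 0.5×19.8889 = 27.5445.

tax = $27.5 per unit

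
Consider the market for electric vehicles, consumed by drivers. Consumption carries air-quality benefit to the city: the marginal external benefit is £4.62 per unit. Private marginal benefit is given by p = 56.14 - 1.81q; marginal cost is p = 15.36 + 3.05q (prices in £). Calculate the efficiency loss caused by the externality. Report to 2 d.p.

Market equilibrium (private): 15.36 + 3.05q = 56.14 - 1.81q → q_m = 8.3909.
Social marginal benefit = demand + MEB = 60.76 - 1.81q.
Set SMB = MC: 60.76 - 1.81q = 15.36 + 3.05q → q* = 9.3416.
Between q* and q_m the wedge SMB − MC runs linearly from 0 to MEB(q_m), so the loss is a triangle.
DWL = ½ × 0.9507 × 4.6200 = 2.1961.

DWL = £2.20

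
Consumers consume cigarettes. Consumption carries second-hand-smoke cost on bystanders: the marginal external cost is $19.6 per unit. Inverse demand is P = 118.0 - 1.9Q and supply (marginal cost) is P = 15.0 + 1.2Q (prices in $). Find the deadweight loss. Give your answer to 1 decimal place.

DWL = $62.0

Market equilibrium (private): 15.0 + 1.2Q = 118.0 - 1.9Q → Q_m = 33.2258.
Social marginal benefit = demand − MEC = 98.4 - 1.9Q.
Set SMB = MC: 98.4 - 1.9Q = 15.0 + 1.2Q → Q* = 26.9032.
The loss is the area between SMB and MC from Q* to Q_m; with linear curves that's a triangle of height MEC(Q_m).
DWL = ½ × 6.3226 × 19.6000 = 61.9615.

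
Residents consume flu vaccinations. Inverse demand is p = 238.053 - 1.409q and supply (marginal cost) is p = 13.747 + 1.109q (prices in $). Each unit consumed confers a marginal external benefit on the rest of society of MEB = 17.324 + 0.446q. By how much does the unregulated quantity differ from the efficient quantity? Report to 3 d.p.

Market equilibrium (private): 13.747 + 1.109q = 238.053 - 1.409q → q_m = 89.0810.
Social marginal benefit = demand + MEB = 255.377 - 0.963q.
Set SMB = MC: 255.377 - 0.963q = 13.747 + 1.109q → q* = 116.6168.
Gap = |89.0810 − 116.6168| = 27.5358.

27.536 units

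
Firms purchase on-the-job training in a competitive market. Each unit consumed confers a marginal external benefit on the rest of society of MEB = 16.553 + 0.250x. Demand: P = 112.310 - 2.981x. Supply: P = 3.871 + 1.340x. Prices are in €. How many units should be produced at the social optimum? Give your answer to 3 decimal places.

Social marginal benefit = demand + MEB = 128.863 - 2.731x.
Set SMB = MC: 128.863 - 2.731x = 3.871 + 1.340x → x* = 30.7030.

x* = 30.703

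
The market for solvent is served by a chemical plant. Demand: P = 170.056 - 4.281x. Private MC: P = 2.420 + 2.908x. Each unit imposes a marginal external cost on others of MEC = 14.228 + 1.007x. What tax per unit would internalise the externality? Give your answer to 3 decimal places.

tax = 33.076 per unit

Social marginal cost = private MC + MEC = 16.648 + 3.915x.
Set SMC = demand: 16.648 + 3.915x = 170.056 - 4.281x → x* = 18.7174.
The Pigouvian tax equals MEC at x*: 14.228 + 1.007×18.7174 = 33.0764.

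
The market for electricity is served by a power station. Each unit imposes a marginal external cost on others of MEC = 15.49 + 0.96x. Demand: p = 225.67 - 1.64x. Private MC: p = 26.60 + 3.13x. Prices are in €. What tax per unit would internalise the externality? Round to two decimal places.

tax = €46.25 per unit

Social marginal cost = private MC + MEC = 42.09 + 4.09x.
Set SMC = demand: 42.09 + 4.09x = 225.67 - 1.64x → x* = 32.0384.
The Pigouvian tax equals MEC at x*: 15.49 + 0.96×32.0384 = 46.2469.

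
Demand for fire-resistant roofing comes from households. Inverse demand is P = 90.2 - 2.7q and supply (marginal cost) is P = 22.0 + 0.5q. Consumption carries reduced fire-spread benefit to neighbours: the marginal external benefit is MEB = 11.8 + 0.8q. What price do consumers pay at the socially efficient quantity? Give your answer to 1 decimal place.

Social marginal benefit = demand + MEB = 102.0 - 1.9q.
Set SMB = MC: 102.0 - 1.9q = 22.0 + 0.5q → q* = 33.3333.
Consumer price on the demand curve at q*: 90.2 − 2.7×33.3333 = 0.2001.

P = 0.2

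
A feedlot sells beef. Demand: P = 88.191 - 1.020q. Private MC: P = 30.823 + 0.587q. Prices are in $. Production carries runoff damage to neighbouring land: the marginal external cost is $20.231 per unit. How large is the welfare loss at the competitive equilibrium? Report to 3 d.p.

Market equilibrium (private): 30.823 + 0.587q = 88.191 - 1.020q → q_m = 35.6988.
Social marginal cost = private MC + MEC = 51.054 + 0.587q.
Set SMC = demand: 51.054 + 0.587q = 88.191 - 1.020q → q* = 23.1095.
Height of the DWL triangle at q_m is SMC(q_m) − demand(q_m) = MEC(q_m) = 20.2310.
DWL = ½ × 12.5893 × 20.2310 = 127.3471.

DWL = $127.347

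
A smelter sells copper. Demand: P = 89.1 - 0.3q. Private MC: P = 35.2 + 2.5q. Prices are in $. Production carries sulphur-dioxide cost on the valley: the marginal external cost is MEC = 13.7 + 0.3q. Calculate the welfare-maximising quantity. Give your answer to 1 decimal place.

Social marginal cost = private MC + MEC = 48.9 + 2.8q.
Set SMC = demand: 48.9 + 2.8q = 89.1 - 0.3q → q* = 12.9677.

q* = 13.0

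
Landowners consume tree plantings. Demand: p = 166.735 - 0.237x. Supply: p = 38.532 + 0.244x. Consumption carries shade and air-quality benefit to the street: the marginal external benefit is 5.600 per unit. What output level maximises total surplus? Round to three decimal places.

x* = 278.177

Social marginal benefit = demand + MEB = 172.335 - 0.237x.
Set SMB = MC: 172.335 - 0.237x = 38.532 + 0.244x → x* = 278.1767.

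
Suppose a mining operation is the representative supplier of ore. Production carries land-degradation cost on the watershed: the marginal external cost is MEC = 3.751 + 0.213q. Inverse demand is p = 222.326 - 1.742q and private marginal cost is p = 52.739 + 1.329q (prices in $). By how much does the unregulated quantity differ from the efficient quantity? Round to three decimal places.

4.724 units

Market equilibrium (private): 52.739 + 1.329q = 222.326 - 1.742q → q_m = 55.2221.
Social marginal cost = private MC + MEC = 56.490 + 1.542q.
Set SMC = demand: 56.490 + 1.542q = 222.326 - 1.742q → q* = 50.4982.
Gap = |55.2221 − 50.4982| = 4.7239.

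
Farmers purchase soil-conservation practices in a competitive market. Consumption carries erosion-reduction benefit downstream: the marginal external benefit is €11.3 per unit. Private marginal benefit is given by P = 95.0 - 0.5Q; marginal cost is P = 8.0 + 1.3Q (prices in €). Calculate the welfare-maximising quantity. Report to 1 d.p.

Q* = 54.6

Social marginal benefit = demand + MEB = 106.3 - 0.5Q.
Set SMB = MC: 106.3 - 0.5Q = 8.0 + 1.3Q → Q* = 54.6111.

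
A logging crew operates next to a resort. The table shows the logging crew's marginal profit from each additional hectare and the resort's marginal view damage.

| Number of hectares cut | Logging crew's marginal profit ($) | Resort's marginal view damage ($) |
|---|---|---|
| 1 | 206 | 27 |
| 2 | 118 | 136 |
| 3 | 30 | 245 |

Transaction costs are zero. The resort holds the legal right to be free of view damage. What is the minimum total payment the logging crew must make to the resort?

Efficient level: marginal profit ≥ marginal view damage through level 1, so k* = 1.
With the resort holding the right, the logging crew must at least compensate total damage at k*: 27 = 27.

$27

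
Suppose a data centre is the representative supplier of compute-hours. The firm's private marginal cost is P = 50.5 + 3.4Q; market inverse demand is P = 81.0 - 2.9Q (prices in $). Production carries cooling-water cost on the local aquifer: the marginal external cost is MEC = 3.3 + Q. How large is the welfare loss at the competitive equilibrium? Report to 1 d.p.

DWL = $4.5

Market equilibrium (private): 50.5 + 3.4Q = 81.0 - 2.9Q → Q_m = 4.8413.
Social marginal cost = private MC + MEC = 53.8 + 4.4Q.
Set SMC = demand: 53.8 + 4.4Q = 81.0 - 2.9Q → Q* = 3.7260.
Height of the DWL triangle at Q_m is SMC(Q_m) − demand(Q_m) = MEC(Q_m) = 8.1413.
DWL = ½ × 1.1153 × 8.1413 = 4.5400.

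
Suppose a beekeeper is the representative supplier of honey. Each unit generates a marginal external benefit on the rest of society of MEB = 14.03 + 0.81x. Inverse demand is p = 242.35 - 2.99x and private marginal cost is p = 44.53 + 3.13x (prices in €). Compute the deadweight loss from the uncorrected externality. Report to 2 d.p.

DWL = €152.26

Market equilibrium (private): 44.53 + 3.13x = 242.35 - 2.99x → x_m = 32.3235.
Social marginal cost = private MC − MEB = 30.50 + 2.32x.
Set SMC = demand: 30.50 + 2.32x = 242.35 - 2.99x → x* = 39.8964.
The welfare-loss triangle has base |x_m − x*| and height MEB(x_m) (the vertical gap between SMC and demand is zero at x* and MEB at x_m).
DWL = ½ × 7.5729 × 40.2121 = 152.2611.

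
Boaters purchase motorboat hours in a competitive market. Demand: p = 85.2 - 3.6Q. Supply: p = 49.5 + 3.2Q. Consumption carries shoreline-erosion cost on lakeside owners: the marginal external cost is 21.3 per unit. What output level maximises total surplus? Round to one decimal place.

Social marginal benefit = demand − MEC = 63.9 - 3.6Q.
Set SMB = MC: 63.9 - 3.6Q = 49.5 + 3.2Q → Q* = 2.1176.

Q* = 2.1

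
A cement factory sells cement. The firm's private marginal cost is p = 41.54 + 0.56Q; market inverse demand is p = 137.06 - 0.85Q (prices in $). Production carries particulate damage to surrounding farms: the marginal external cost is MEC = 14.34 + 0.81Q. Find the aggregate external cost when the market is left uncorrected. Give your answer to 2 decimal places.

Market equilibrium (private): 41.54 + 0.56Q = 137.06 - 0.85Q → Q_m = 67.7447.
Total external cost = ∫₀^{Q_m} (14.34 + 0.81Q) dQ = 14.34×67.7447 + ½×0.81×67.7447² = 2830.1435.

$2830.14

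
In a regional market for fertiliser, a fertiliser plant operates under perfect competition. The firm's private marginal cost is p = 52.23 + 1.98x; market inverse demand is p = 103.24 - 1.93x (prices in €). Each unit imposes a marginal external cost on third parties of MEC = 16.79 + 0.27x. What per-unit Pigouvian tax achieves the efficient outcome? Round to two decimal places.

tax = €19.00 per unit

Social marginal cost = private MC + MEC = 69.02 + 2.25x.
Set SMC = demand: 69.02 + 2.25x = 103.24 - 1.93x → x* = 8.1866.
The Pigouvian tax equals MEC at x*: 16.79 + 0.27×8.1866 = 19.0004.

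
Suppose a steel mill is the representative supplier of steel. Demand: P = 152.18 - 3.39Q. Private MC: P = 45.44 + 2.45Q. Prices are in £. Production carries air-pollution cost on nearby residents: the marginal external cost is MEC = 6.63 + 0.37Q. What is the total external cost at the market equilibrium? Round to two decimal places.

Market equilibrium (private): 45.44 + 2.45Q = 152.18 - 3.39Q → Q_m = 18.2774.
Total external cost = ∫₀^{Q_m} (6.63 + 0.37Q) dQ = 6.63×18.2774 + ½×0.37×18.2774² = 182.9809.

£182.98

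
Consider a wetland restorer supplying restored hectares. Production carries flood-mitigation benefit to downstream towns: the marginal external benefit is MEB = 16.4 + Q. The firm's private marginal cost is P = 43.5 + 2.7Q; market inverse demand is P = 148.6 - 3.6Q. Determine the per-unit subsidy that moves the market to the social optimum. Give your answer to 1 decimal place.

subsidy = 39.3 per unit

Social marginal cost = private MC − MEB = 27.1 + 1.7Q.
Set SMC = demand: 27.1 + 1.7Q = 148.6 - 3.6Q → Q* = 22.9245.
The Pigouvian subsidy equals MEB at Q*: 16.4 + 1.0×22.9245 = 39.3245.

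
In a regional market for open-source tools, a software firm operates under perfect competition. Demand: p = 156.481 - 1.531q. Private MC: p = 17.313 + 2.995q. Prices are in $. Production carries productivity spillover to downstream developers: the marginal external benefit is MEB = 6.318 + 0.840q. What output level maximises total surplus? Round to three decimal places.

q* = 39.470

Social marginal cost = private MC − MEB = 10.995 + 2.155q.
Set SMC = demand: 10.995 + 2.155q = 156.481 - 1.531q → q* = 39.4699.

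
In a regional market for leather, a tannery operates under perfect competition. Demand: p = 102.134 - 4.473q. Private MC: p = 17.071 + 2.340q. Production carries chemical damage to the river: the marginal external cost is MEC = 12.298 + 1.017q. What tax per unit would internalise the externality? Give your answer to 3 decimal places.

tax = 21.749 per unit

Social marginal cost = private MC + MEC = 29.369 + 3.357q.
Set SMC = demand: 29.369 + 3.357q = 102.134 - 4.473q → q* = 9.2931.
The Pigouvian tax equals MEC at q*: 12.298 + 1.017×9.2931 = 21.7491.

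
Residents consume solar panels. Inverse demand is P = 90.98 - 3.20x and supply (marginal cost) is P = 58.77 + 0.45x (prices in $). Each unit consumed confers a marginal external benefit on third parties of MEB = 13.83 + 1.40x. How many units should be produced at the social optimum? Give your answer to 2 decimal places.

x* = 20.46

Social marginal benefit = demand + MEB = 104.81 - 1.80x.
Set SMB = MC: 104.81 - 1.80x = 58.77 + 0.45x → x* = 20.4622.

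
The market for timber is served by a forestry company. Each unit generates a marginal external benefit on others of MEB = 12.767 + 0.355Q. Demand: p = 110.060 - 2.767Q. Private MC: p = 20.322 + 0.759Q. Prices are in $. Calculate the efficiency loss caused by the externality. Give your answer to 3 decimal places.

Market equilibrium (private): 20.322 + 0.759Q = 110.060 - 2.767Q → Q_m = 25.4504.
Social marginal cost = private MC − MEB = 7.555 + 0.404Q.
Set SMC = demand: 7.555 + 0.404Q = 110.060 - 2.767Q → Q* = 32.3258.
The loss is the area between SMC and demand from Q* to Q_m; with linear curves that's a triangle of height MEB(Q_m).
DWL = ½ × 6.8754 × 21.8019 = 74.9484.

DWL = $74.948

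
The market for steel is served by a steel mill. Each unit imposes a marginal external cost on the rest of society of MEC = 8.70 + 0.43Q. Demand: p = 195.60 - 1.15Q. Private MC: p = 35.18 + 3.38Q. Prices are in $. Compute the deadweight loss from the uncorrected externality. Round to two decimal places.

Market equilibrium (private): 35.18 + 3.38Q = 195.60 - 1.15Q → Q_m = 35.4128.
Social marginal cost = private MC + MEC = 43.88 + 3.81Q.
Set SMC = demand: 43.88 + 3.81Q = 195.60 - 1.15Q → Q* = 30.5887.
Between Q* and Q_m the wedge SMC − demand runs linearly from 0 to MEC(Q_m), so the loss is a triangle.
DWL = ½ × 4.8241 × 23.9275 = 57.7143.

DWL = $57.71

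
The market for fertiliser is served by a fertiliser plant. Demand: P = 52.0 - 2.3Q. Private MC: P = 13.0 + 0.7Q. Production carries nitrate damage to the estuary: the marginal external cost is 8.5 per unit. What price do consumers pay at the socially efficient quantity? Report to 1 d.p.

P = 28.6

Social marginal cost = private MC + MEC = 21.5 + 0.7Q.
Set SMC = demand: 21.5 + 0.7Q = 52.0 - 2.3Q → Q* = 10.1667.
Consumer price on the demand curve at Q*: 52.0 − 2.3×10.1667 = 28.6166.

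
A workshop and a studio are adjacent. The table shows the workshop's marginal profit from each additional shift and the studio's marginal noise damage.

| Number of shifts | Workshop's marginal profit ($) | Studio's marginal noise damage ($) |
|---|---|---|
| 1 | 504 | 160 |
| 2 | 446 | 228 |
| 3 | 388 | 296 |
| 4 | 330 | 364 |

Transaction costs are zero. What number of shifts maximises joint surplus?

Bargaining reaches the level where marginal profit last exceeds marginal noise damage.
That holds through level 3 (388 ≥ 296) but not at 4 (330 < 364).

3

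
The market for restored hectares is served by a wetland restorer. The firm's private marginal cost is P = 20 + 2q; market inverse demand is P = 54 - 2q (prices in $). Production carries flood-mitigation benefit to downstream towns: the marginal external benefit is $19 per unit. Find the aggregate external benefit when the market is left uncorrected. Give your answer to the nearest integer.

$162

Market equilibrium (private): 20 + 2q = 54 - 2q → q_m = 8.5000.
Total external benefit = MEB × q_m = 19 × 8.5000 = 161.5000.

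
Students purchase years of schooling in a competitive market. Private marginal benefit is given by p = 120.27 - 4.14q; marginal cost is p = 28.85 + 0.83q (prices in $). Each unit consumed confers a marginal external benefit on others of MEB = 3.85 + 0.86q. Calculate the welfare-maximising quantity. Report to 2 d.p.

q* = 23.18

Social marginal benefit = demand + MEB = 124.12 - 3.28q.
Set SMB = MC: 124.12 - 3.28q = 28.85 + 0.83q → q* = 23.1800.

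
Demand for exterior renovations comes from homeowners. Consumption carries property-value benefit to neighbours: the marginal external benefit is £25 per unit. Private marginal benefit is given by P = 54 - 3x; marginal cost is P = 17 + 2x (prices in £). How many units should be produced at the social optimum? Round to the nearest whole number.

Social marginal benefit = demand + MEB = 79 - 3x.
Set SMB = MC: 79 - 3x = 17 + 2x → x* = 12.4000.

x* = 12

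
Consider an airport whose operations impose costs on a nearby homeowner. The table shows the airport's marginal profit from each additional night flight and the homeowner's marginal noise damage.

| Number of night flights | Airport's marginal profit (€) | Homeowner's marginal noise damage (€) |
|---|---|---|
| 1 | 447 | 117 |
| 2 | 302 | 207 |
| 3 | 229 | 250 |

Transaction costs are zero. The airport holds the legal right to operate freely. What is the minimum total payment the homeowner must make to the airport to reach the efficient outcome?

Left alone the airport would choose level 3 (marginal profit stays positive).
Efficient level: k* = 2 (marginal profit ≥ marginal noise damage through 2).
The homeowner must at least cover the airport's forgone profit from cutting 3→2: 229 = 229.

€229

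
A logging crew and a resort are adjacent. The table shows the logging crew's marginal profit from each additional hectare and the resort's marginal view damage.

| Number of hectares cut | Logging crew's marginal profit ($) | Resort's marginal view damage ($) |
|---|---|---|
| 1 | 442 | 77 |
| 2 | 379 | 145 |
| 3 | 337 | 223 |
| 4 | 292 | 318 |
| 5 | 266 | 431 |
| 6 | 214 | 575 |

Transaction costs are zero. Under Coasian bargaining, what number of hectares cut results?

3

Bargaining reaches the level where marginal profit last exceeds marginal view damage.
That holds through level 3 (337 ≥ 223) but not at 4 (292 < 318).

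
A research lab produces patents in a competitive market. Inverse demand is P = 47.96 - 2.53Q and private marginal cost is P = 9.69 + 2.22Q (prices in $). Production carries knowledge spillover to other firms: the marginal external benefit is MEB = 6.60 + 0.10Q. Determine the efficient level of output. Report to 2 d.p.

Q* = 9.65

Social marginal cost = private MC − MEB = 3.09 + 2.12Q.
Set SMC = demand: 3.09 + 2.12Q = 47.96 - 2.53Q → Q* = 9.6495.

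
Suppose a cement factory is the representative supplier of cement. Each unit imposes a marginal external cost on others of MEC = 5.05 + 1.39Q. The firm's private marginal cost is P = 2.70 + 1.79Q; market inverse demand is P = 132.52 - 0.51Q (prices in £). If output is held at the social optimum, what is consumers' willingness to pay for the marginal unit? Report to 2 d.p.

P = £115.28

Social marginal cost = private MC + MEC = 7.75 + 3.18Q.
Set SMC = demand: 7.75 + 3.18Q = 132.52 - 0.51Q → Q* = 33.8130.
Consumer price on the demand curve at Q*: 132.52 − 0.51×33.8130 = 115.2754.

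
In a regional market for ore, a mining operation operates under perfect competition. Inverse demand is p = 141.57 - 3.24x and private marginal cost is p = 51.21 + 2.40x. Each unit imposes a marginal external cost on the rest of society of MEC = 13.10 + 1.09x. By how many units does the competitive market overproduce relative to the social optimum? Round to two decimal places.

4.54 units

Market equilibrium (private): 51.21 + 2.40x = 141.57 - 3.24x → x_m = 16.0213.
Social marginal cost = private MC + MEC = 64.31 + 3.49x.
Set SMC = demand: 64.31 + 3.49x = 141.57 - 3.24x → x* = 11.4799.
Gap = |16.0213 − 11.4799| = 4.5414.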